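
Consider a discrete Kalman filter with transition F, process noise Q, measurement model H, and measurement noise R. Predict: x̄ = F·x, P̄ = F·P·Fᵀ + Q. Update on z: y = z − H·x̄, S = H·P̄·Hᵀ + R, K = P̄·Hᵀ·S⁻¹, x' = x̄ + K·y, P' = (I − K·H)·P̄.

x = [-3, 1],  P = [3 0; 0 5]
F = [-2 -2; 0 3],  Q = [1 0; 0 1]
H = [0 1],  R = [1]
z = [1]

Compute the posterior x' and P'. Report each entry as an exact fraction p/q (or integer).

x̄ = F·x = [4, 3]
P̄ = F·P·Fᵀ + Q = [33 -30; -30 46]
y = z − H·x̄ = [-2]
S = H·P̄·Hᵀ + R = [47]
K = P̄·Hᵀ·S⁻¹ = [-30/47; 46/47]
x' = x̄ + K·y = [248/47, 49/47]
P' = (I − K·H)·P̄ = [651/47 -30/47; -30/47 46/47]

x' = [248/47, 49/47]
P' = [651/47 -30/47; -30/47 46/47]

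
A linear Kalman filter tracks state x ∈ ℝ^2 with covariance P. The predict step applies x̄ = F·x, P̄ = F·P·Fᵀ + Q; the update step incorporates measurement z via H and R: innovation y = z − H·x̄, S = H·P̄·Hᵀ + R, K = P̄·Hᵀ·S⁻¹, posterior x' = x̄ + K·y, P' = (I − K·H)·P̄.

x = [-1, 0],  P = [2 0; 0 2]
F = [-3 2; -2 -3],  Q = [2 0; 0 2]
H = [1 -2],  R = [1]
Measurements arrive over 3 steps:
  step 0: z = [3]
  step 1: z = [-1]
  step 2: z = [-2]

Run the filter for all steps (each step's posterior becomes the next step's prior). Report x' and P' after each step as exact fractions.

step 0: x̄ = F·x = [3, 2]
step 0: P̄ = F·P·Fᵀ + Q = [28 0; 0 28]
step 0: y = z − H·x̄ = [4]
step 0: S = H·P̄·Hᵀ + R = [141]
step 0: K = P̄·Hᵀ·S⁻¹ = [28/141; -56/141]
step 0: x' = x̄ + K·y = [535/141, 58/141]
step 0: P' = (I − K·H)·P̄ = [3164/141 1568/141; 1568/141 812/141]
step 1: x̄ = F·x = [-1489/141, -1244/141]
step 1: P̄ = F·P·Fᵀ + Q = [13190/141 21952/141; 21952/141 39062/141]
step 1: y = z − H·x̄ = [-380/47]
step 1: S = H·P̄·Hᵀ + R = [27257/47]
step 1: K = P̄·Hᵀ·S⁻¹ = [-10238/27257; -18724/27257]
step 1: x' = x̄ + K·y = [-615199/81771, -267284/81771]
step 1: P' = (I − K·H)·P̄ = [958934/81771 494824/81771; 494824/81771 275498/81771]
step 2: x̄ = F·x = [1311029/81771, 2032250/81771]
step 2: P̄ = F·P·Fᵀ + Q = [3958052/81771 6574736/81771; 6574736/81771 12416648/81771]
step 2: y = z − H·x̄ = [2589929/81771]
step 2: S = H·P̄·Hᵀ + R = [27407471/81771]
step 2: K = P̄·Hᵀ·S⁻¹ = [-1313060/3915353; -18258560/27407471]
step 2: x' = x̄ + K·y = [21186107/3915353, 102853810/27407471]
step 2: P' = (I − K·H)·P̄ = [41925436/3915353 21619248/3915353; 21619248/3915353 84796648/27407471]

step 0: x' = [535/141, 58/141], P' = [3164/141 1568/141; 1568/141 812/141]
step 1: x' = [-615199/81771, -267284/81771], P' = [958934/81771 494824/81771; 494824/81771 275498/81771]
step 2: x' = [21186107/3915353, 102853810/27407471], P' = [41925436/3915353 21619248/3915353; 21619248/3915353 84796648/27407471]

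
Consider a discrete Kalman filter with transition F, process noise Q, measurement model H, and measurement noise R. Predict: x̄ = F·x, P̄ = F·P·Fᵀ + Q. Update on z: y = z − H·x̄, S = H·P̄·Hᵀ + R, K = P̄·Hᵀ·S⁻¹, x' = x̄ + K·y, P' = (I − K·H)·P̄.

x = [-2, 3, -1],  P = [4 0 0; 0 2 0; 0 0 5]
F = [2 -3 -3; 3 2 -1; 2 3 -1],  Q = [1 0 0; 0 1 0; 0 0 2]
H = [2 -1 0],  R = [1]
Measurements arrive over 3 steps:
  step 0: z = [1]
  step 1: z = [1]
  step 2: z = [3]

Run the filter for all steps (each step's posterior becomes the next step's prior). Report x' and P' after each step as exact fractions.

step 0: x̄ = F·x = [-10, 1, 6]
step 0: P̄ = F·P·Fᵀ + Q = [80 27 13; 27 50 41; 13 41 41]
step 0: y = z − H·x̄ = [22]
step 0: S = H·P̄·Hᵀ + R = [263]
step 0: K = P̄·Hᵀ·S⁻¹ = [133/263; 4/263; -15/263]
step 0: x' = x̄ + K·y = [296/263, 351/263, 1248/263]
step 0: P' = (I − K·H)·P̄ = [3351/263 6569/263 5414/263; 6569/263 13134/263 10843/263; 5414/263 10843/263 10558/263]
step 1: x̄ = F·x = [-4205/263, 342/263, 397/263]
step 1: P̄ = F·P·Fᵀ + Q = [278273/263 -151952/263 -181498/263; -151952/263 96488/263 113580/263; -181498/263 113580/263 134808/263]
step 1: y = z − H·x̄ = [9015/263]
step 1: S = H·P̄·Hᵀ + R = [1817651/263]
step 1: K = P̄·Hᵀ·S⁻¹ = [708498/1817651; -400392/1817651; -476576/1817651]
step 1: x' = x̄ + K·y = [-4776095/1817651, -11360826/1817651, -13592111/1817651]
step 1: P' = (I − K·H)·P̄ = [14577113/1817651 28445728/1817651 29479550/1817651; 28445728/1817651 57291848/1817651 59435676/1817651; 29479550/1817651 59435676/1817651 68095864/1817651]
step 2: x̄ = F·x = [65306621/1817651, -23457826/1817651, -30042557/1817651]
step 2: P̄ = F·P·Fᵀ + Q = [1563354343/1817651 -696811536/1817651 -845481044/1817651; -696811536/1817651 357003656/1817651 424527964/1817651; -845481044/1817651 424527964/1817651 512482730/1817651]
step 2: y = z − H·x̄ = [-148618115/1817651]
step 2: S = H·P̄·Hᵀ + R = [9399484823/1817651]
step 2: K = P̄·Hᵀ·S⁻¹ = [3823520222/9399484823; -1750626728/9399484823; -2115490052/9399484823]
step 2: x' = x̄ + K·y = [25089648603/9399484823, 21832224622/9399484823, 17613714219/9399484823]
step 2: P' = (I − K·H)·P̄ = [41492306255/9399484823 79161092288/9399484823 77865746532/9399484823; 79161092288/9399484823 160072811304/9399484823 157846983116/9399484823; 77865746532/9399484823 157846983116/9399484823 188031411186/9399484823]

step 0: x' = [296/263, 351/263, 1248/263], P' = [3351/263 6569/263 5414/263; 6569/263 13134/263 10843/263; 5414/263 10843/263 10558/263]
step 1: x' = [-4776095/1817651, -11360826/1817651, -13592111/1817651], P' = [14577113/1817651 28445728/1817651 29479550/1817651; 28445728/1817651 57291848/1817651 59435676/1817651; 29479550/1817651 59435676/1817651 68095864/1817651]
step 2: x' = [25089648603/9399484823, 21832224622/9399484823, 17613714219/9399484823], P' = [41492306255/9399484823 79161092288/9399484823 77865746532/9399484823; 79161092288/9399484823 160072811304/9399484823 157846983116/9399484823; 77865746532/9399484823 157846983116/9399484823 188031411186/9399484823]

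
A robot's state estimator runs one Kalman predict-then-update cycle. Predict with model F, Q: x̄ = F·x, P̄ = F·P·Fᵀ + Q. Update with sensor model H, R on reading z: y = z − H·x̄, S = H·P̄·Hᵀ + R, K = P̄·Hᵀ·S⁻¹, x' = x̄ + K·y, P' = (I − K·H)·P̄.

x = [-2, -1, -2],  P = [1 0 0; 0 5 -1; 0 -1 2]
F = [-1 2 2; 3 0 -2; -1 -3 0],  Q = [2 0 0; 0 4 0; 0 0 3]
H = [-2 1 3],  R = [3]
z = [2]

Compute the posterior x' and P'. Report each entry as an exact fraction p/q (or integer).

x' = [-910/807, -1766/807, 539/807]
P' = [3677/807 -4673/807 3887/807; -4673/807 16883/807 -8735/807; 3887/807 -8735/807 5687/807]

x̄ = F·x = [-4, -2, 5]
P̄ = F·P·Fᵀ + Q = [23 -7 -23; -7 21 -9; -23 -9 49]
y = z − H·x̄ = [-19]
S = H·P̄·Hᵀ + R = [807]
K = P̄·Hᵀ·S⁻¹ = [-122/807; 8/807; 184/807]
x' = x̄ + K·y = [-910/807, -1766/807, 539/807]
P' = (I − K·H)·P̄ = [3677/807 -4673/807 3887/807; -4673/807 16883/807 -8735/807; 3887/807 -8735/807 5687/807]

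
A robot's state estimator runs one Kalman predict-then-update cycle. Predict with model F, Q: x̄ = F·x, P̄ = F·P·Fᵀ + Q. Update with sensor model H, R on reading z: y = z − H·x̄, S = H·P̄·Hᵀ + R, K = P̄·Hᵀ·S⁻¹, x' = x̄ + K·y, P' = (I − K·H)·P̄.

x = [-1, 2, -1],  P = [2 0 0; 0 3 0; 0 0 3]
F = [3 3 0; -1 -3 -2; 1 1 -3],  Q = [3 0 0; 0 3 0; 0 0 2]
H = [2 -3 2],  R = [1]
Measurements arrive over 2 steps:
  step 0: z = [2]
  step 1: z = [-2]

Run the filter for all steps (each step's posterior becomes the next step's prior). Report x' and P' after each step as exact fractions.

step 0: x' = [-1254/1157, 393/1157, 3011/1157], P' = [4911/1157 3219/1157 30/1157; 3219/1157 17052/1157 22267/1157; 30/1157 22267/1157 33409/1157]
step 1: x' = [-3236816/2260567, -42542989/6781701, -60888136/6781701], P' = [12498801/2260567 33263441/2260567 37614536/2260567; 33263441/2260567 445133464/6781701 566983486/6781701; 37614536/2260567 566983486/6781701 737282650/6781701]

step 0: x̄ = F·x = [3, -3, 4]
step 0: P̄ = F·P·Fᵀ + Q = [48 -33 15; -33 44 7; 15 7 34]
step 0: y = z − H·x̄ = [-21]
step 0: S = H·P̄·Hᵀ + R = [1157]
step 0: K = P̄·Hᵀ·S⁻¹ = [225/1157; -184/1157; 77/1157]
step 0: x' = x̄ + K·y = [-1254/1157, 393/1157, 3011/1157]
step 0: P' = (I − K·H)·P̄ = [4911/1157 3219/1157 30/1157; 3219/1157 17052/1157 22267/1157; 30/1157 22267/1157 33409/1157]
step 1: x̄ = F·x = [-2583/1157, -5947/1157, -9894/1157]
step 1: P̄ = F·P·Fᵀ + Q = [259080/1157 -340611/1157 -115470/1157; -340611/1157 582124/1157 287410/1157; -115470/1157 287410/1157 197614/1157]
step 1: y = z − H·x̄ = [4799/1157]
step 1: S = H·P̄·Hᵀ + R = [6781701/1157]
step 1: K = P̄·Hᵀ·S⁻¹ = [436351/2260567; -1852774/6781701; -697942/6781701]
step 1: x' = x̄ + K·y = [-3236816/2260567, -42542989/6781701, -60888136/6781701]
step 1: P' = (I − K·H)·P̄ = [12498801/2260567 33263441/2260567 37614536/2260567; 33263441/2260567 445133464/6781701 566983486/6781701; 37614536/2260567 566983486/6781701 737282650/6781701]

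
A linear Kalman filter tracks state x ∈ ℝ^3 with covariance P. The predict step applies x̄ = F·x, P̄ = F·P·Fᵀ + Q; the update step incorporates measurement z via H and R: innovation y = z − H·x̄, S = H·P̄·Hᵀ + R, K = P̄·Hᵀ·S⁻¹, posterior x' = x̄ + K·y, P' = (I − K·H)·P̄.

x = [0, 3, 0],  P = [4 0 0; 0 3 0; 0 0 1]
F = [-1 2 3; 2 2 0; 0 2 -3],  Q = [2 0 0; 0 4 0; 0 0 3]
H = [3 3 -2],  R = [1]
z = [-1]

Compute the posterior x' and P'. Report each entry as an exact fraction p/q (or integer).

x' = [189/104, 51/26, 639/104]
P' = [6471/520 -1307/130 1821/520; -1307/130 1198/65 1623/130; 1821/520 1623/130 12471/520]

x̄ = F·x = [6, 6, 6]
P̄ = F·P·Fᵀ + Q = [27 4 3; 4 32 12; 3 12 24]
y = z − H·x̄ = [-25]
S = H·P̄·Hᵀ + R = [520]
K = P̄·Hᵀ·S⁻¹ = [87/520; 21/130; -3/520]
x' = x̄ + K·y = [189/104, 51/26, 639/104]
P' = (I − K·H)·P̄ = [6471/520 -1307/130 1821/520; -1307/130 1198/65 1623/130; 1821/520 1623/130 12471/520]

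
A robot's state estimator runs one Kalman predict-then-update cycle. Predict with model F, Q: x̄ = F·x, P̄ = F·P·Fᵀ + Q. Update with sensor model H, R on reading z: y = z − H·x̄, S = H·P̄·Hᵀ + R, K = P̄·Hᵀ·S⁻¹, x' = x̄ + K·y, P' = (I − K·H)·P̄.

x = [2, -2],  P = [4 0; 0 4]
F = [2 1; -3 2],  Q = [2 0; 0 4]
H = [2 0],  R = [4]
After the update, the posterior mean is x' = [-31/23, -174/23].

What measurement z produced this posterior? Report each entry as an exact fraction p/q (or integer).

x̄ = F·x = [2, -10]
P̄ = F·P·Fᵀ + Q = [22 -16; -16 56]
S = H·P̄·Hᵀ + R = [92]
K = P̄·Hᵀ·S⁻¹ = [11/23; -8/23]
x' − x̄ = [-77/23, 56/23] = K·y
y = (KᵀK)⁻¹·Kᵀ·(x' − x̄) = [-7]
z = y + H·x̄ = [-7] + [4] = [-3]

z = [-3]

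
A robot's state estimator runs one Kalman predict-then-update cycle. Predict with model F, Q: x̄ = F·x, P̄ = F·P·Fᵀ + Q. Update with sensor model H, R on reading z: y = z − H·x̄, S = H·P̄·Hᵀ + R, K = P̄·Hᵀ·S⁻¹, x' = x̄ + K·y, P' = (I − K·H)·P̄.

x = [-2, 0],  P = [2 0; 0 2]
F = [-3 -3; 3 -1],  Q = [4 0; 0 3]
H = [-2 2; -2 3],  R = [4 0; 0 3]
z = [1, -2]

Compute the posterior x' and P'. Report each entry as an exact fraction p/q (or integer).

x̄ = F·x = [6, -6]
P̄ = F·P·Fᵀ + Q = [40 -12; -12 23]
y = z − H·x̄ = [25, 28]
S = H·P̄·Hᵀ + R = [352 418; 418 514]
K = P̄·Hᵀ·S⁻¹ = [-414/517 20/47; -1447/3102 79/141]
x' = x̄ + K·y = [-1088/517, -2041/1034]
P' = (I − K·H)·P̄ = [3144/517 2316/517; 2316/517 5501/1551]

x' = [-1088/517, -2041/1034]
P' = [3144/517 2316/517; 2316/517 5501/1551]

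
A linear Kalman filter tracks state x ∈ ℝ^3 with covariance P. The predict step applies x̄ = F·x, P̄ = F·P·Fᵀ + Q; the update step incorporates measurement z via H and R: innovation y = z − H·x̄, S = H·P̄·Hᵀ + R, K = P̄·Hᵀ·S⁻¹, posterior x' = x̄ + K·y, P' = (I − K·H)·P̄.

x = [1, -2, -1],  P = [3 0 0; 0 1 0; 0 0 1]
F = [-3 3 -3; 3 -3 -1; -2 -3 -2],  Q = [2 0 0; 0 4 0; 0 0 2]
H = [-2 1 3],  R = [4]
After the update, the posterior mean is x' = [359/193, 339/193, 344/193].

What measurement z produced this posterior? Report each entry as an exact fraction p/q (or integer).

z = [3]

x̄ = F·x = [-6, 10, 6]
P̄ = F·P·Fᵀ + Q = [47 -33 15; -33 41 -7; 15 -7 27]
S = H·P̄·Hᵀ + R = [386]
K = P̄·Hᵀ·S⁻¹ = [-41/193; 43/193; 22/193]
x' − x̄ = [1517/193, -1591/193, -814/193] = K·y
y = (KᵀK)⁻¹·Kᵀ·(x' − x̄) = [-37]
z = y + H·x̄ = [-37] + [40] = [3]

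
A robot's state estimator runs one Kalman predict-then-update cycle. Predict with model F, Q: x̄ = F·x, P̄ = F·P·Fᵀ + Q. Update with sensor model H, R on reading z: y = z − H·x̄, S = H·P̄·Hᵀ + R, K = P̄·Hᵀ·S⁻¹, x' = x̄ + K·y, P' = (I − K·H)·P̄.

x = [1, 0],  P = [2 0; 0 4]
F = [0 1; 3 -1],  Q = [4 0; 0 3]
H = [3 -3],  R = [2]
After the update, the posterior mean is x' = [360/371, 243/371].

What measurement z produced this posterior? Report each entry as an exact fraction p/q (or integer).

x̄ = F·x = [0, 3]
P̄ = F·P·Fᵀ + Q = [8 -4; -4 25]
S = H·P̄·Hᵀ + R = [371]
K = P̄·Hᵀ·S⁻¹ = [36/371; -87/371]
x' − x̄ = [360/371, -870/371] = K·y
y = (KᵀK)⁻¹·Kᵀ·(x' − x̄) = [10]
z = y + H·x̄ = [10] + [-9] = [1]

z = [1]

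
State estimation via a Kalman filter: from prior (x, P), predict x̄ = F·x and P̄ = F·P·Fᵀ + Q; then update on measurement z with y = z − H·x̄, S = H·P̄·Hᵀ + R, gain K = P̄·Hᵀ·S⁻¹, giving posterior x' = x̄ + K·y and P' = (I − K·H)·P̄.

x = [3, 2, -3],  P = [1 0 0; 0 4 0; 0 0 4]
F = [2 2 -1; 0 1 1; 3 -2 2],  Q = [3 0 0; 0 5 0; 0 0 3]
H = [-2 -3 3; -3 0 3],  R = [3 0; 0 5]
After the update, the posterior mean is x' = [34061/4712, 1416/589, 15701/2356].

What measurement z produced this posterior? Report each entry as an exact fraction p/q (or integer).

x̄ = F·x = [13, -1, -1]
P̄ = F·P·Fᵀ + Q = [27 4 -18; 4 13 0; -18 0 44]
S = H·P̄·Hᵀ + R = [888 864; 864 968]
K = P̄·Hᵀ·S⁻¹ = [5/1178 -675/4712; -4391/14136 156/589; 10/589 417/2356]
x' − x̄ = [-27195/4712, 2005/589, 18057/2356] = K·y
y = (KᵀK)⁻¹·Kᵀ·(x' − x̄) = [24, 41]
z = y + H·x̄ = [24, 41] + [-26, -42] = [-2, -1]

z = [-2, -1]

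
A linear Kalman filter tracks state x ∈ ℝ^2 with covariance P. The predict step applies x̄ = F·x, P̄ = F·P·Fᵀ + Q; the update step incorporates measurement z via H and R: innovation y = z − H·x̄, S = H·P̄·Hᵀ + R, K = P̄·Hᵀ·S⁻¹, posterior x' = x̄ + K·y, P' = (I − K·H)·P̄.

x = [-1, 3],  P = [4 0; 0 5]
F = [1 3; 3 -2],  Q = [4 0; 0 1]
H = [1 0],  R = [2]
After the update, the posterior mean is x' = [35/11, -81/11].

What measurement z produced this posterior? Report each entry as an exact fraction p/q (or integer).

x̄ = F·x = [8, -9]
P̄ = F·P·Fᵀ + Q = [53 -18; -18 57]
S = H·P̄·Hᵀ + R = [55]
K = P̄·Hᵀ·S⁻¹ = [53/55; -18/55]
x' − x̄ = [-53/11, 18/11] = K·y
y = (KᵀK)⁻¹·Kᵀ·(x' − x̄) = [-5]
z = y + H·x̄ = [-5] + [8] = [3]

z = [3]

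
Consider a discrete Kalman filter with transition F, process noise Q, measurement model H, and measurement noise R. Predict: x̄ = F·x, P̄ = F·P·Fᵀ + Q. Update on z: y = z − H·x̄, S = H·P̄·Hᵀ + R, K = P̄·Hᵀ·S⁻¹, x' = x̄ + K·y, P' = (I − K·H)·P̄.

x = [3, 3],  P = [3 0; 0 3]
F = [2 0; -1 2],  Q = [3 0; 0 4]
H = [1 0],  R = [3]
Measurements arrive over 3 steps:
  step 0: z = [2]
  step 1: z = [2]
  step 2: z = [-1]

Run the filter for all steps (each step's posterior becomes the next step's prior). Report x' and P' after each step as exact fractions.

step 0: x' = [8/3, 13/3], P' = [5/2 -1; -1 17]
step 1: x' = [21/8, 63/8], P' = [39/16 -27/16; -27/16 1175/16]
step 2: x' = [4/21, 745/42], P' = [17/7 -31/14; -31/14 4177/14]

step 0: x̄ = F·x = [6, 3]
step 0: P̄ = F·P·Fᵀ + Q = [15 -6; -6 19]
step 0: y = z − H·x̄ = [-4]
step 0: S = H·P̄·Hᵀ + R = [18]
step 0: K = P̄·Hᵀ·S⁻¹ = [5/6; -1/3]
step 0: x' = x̄ + K·y = [8/3, 13/3]
step 0: P' = (I − K·H)·P̄ = [5/2 -1; -1 17]
step 1: x̄ = F·x = [16/3, 6]
step 1: P̄ = F·P·Fᵀ + Q = [13 -9; -9 157/2]
step 1: y = z − H·x̄ = [-10/3]
step 1: S = H·P̄·Hᵀ + R = [16]
step 1: K = P̄·Hᵀ·S⁻¹ = [13/16; -9/16]
step 1: x' = x̄ + K·y = [21/8, 63/8]
step 1: P' = (I − K·H)·P̄ = [39/16 -27/16; -27/16 1175/16]
step 2: x̄ = F·x = [21/4, 105/8]
step 2: P̄ = F·P·Fᵀ + Q = [51/4 -93/8; -93/8 4911/16]
step 2: y = z − H·x̄ = [-25/4]
step 2: S = H·P̄·Hᵀ + R = [63/4]
step 2: K = P̄·Hᵀ·S⁻¹ = [17/21; -31/42]
step 2: x' = x̄ + K·y = [4/21, 745/42]
step 2: P' = (I − K·H)·P̄ = [17/7 -31/14; -31/14 4177/14]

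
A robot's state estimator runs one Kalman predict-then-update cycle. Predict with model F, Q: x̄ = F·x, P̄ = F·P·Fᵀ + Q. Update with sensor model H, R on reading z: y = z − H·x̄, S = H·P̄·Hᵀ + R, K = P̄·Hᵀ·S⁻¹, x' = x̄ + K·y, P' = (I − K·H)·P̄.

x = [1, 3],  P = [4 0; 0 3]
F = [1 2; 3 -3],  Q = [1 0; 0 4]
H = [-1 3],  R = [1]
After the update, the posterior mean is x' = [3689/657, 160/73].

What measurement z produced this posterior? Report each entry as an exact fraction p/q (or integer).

z = [1]

x̄ = F·x = [7, -6]
P̄ = F·P·Fᵀ + Q = [17 -6; -6 67]
S = H·P̄·Hᵀ + R = [657]
K = P̄·Hᵀ·S⁻¹ = [-35/657; 23/73]
x' − x̄ = [-910/657, 598/73] = K·y
y = (KᵀK)⁻¹·Kᵀ·(x' − x̄) = [26]
z = y + H·x̄ = [26] + [-25] = [1]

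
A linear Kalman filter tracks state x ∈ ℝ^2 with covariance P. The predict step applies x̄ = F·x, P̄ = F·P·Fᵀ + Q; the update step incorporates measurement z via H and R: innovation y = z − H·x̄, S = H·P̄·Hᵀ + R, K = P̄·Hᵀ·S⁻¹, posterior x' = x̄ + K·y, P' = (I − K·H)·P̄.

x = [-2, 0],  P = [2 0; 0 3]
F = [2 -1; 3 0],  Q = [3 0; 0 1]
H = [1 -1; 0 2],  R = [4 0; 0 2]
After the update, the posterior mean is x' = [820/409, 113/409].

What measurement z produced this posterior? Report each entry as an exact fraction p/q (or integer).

z = [3, 1]

x̄ = F·x = [-4, -6]
P̄ = F·P·Fᵀ + Q = [14 12; 12 19]
S = H·P̄·Hᵀ + R = [13 -14; -14 78]
K = P̄·Hᵀ·S⁻¹ = [246/409 170/409; -7/409 198/409]
x' − x̄ = [2456/409, 2567/409] = K·y
y = (KᵀK)⁻¹·Kᵀ·(x' − x̄) = [1, 13]
z = y + H·x̄ = [1, 13] + [2, -12] = [3, 1]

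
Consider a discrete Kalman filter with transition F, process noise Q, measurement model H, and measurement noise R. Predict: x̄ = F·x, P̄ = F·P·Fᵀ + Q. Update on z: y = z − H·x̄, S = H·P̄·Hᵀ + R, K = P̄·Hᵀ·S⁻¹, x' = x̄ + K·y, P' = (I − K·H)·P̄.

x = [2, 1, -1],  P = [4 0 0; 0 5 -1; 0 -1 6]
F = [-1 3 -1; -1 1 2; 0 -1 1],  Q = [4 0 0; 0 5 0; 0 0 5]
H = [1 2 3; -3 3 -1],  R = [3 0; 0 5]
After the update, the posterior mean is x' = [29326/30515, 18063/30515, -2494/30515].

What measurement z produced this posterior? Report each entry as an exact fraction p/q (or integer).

z = [2, -1]

x̄ = F·x = [2, -3, -2]
P̄ = F·P·Fᵀ + Q = [65 2 -25; 2 34 8; -25 8 18]
S = H·P̄·Hᵀ + R = [320 255; 255 680]
K = P̄·Hᵀ·S⁻¹ = [444/1795 -2038/6103; 488/1795 838/30515; 117/1795 2889/30515]
x' − x̄ = [-31704/30515, 109608/30515, 58536/30515] = K·y
y = (KᵀK)⁻¹·Kᵀ·(x' − x̄) = [12, 12]
z = y + H·x̄ = [12, 12] + [-10, -13] = [2, -1]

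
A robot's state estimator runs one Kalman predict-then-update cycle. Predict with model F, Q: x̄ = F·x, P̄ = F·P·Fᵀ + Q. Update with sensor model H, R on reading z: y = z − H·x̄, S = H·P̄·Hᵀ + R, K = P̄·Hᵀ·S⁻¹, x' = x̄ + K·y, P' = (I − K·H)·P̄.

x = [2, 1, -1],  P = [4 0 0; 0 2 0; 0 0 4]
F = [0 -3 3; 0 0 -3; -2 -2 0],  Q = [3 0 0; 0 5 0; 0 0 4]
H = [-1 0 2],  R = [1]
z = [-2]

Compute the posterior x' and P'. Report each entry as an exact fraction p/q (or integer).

x' = [-432/61, 255/61, -278/61]
P' = [5865/122 -1602/61 1458/61; -1602/61 1853/61 -792/61; 1458/61 -792/61 740/61]

x̄ = F·x = [-6, 3, -6]
P̄ = F·P·Fᵀ + Q = [57 -36 12; -36 41 0; 12 0 28]
y = z − H·x̄ = [4]
S = H·P̄·Hᵀ + R = [122]
K = P̄·Hᵀ·S⁻¹ = [-33/122; 18/61; 22/61]
x' = x̄ + K·y = [-432/61, 255/61, -278/61]
P' = (I − K·H)·P̄ = [5865/122 -1602/61 1458/61; -1602/61 1853/61 -792/61; 1458/61 -792/61 740/61]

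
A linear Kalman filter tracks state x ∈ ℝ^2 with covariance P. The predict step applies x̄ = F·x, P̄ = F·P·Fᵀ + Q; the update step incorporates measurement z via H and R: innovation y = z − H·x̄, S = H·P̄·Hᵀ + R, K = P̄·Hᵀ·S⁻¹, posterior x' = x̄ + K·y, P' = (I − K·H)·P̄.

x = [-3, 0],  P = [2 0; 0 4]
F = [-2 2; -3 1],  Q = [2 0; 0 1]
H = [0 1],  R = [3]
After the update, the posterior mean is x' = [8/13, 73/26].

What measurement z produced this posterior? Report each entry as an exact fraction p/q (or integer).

z = [2]

x̄ = F·x = [6, 9]
P̄ = F·P·Fᵀ + Q = [26 20; 20 23]
S = H·P̄·Hᵀ + R = [26]
K = P̄·Hᵀ·S⁻¹ = [10/13; 23/26]
x' − x̄ = [-70/13, -161/26] = K·y
y = (KᵀK)⁻¹·Kᵀ·(x' − x̄) = [-7]
z = y + H·x̄ = [-7] + [9] = [2]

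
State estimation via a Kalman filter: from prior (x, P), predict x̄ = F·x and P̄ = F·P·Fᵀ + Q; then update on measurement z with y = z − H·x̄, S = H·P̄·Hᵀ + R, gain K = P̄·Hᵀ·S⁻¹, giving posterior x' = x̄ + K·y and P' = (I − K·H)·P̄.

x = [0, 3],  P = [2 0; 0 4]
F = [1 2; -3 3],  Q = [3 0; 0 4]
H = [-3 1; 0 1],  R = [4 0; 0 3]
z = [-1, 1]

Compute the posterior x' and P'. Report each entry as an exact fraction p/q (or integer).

x̄ = F·x = [6, 9]
P̄ = F·P·Fᵀ + Q = [21 18; 18 58]
y = z − H·x̄ = [8, -8]
S = H·P̄·Hᵀ + R = [143 4; 4 61]
K = P̄·Hᵀ·S⁻¹ = [-2817/8707 2754/8707; 12/8707 8278/8707]
x' = x̄ + K·y = [7674/8707, 12235/8707]
P' = (I − K·H)·P̄ = [6510/8707 8262/8707; 8262/8707 24834/8707]

x' = [7674/8707, 12235/8707]
P' = [6510/8707 8262/8707; 8262/8707 24834/8707]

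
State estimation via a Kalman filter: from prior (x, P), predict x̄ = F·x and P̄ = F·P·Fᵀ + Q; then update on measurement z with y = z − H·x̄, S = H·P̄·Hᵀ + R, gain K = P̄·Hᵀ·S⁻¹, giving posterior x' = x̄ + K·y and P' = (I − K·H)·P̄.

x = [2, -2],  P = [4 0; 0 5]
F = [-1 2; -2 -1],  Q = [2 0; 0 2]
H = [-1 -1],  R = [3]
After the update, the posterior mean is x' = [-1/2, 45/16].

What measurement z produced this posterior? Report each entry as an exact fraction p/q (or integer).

z = [-3]

x̄ = F·x = [-6, -2]
P̄ = F·P·Fᵀ + Q = [26 -2; -2 23]
S = H·P̄·Hᵀ + R = [48]
K = P̄·Hᵀ·S⁻¹ = [-1/2; -7/16]
x' − x̄ = [11/2, 77/16] = K·y
y = (KᵀK)⁻¹·Kᵀ·(x' − x̄) = [-11]
z = y + H·x̄ = [-11] + [8] = [-3]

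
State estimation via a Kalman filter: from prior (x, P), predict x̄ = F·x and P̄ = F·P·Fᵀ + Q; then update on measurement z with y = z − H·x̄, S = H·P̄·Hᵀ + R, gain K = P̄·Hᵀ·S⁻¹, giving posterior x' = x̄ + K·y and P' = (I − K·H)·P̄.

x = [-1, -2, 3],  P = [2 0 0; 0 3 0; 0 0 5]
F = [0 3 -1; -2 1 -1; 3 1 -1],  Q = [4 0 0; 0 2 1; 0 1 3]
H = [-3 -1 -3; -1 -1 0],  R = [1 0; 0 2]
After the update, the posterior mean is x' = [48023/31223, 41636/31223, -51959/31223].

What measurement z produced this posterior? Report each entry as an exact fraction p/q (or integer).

x̄ = F·x = [-9, -3, -8]
P̄ = F·P·Fᵀ + Q = [36 14 14; 14 18 -3; 14 -3 29]
S = H·P̄·Hᵀ + R = [922 215; 215 84]
K = P̄·Hᵀ·S⁻¹ = [-3026/31223 -10840/31223; 2596/31223 -18539/31223; -8219/31223 16948/31223]
x' − x̄ = [329030/31223, 135305/31223, 197825/31223] = K·y
y = (KᵀK)⁻¹·Kᵀ·(x' − x̄) = [-55, -15]
z = y + H·x̄ = [-55, -15] + [54, 12] = [-1, -3]

z = [-1, -3]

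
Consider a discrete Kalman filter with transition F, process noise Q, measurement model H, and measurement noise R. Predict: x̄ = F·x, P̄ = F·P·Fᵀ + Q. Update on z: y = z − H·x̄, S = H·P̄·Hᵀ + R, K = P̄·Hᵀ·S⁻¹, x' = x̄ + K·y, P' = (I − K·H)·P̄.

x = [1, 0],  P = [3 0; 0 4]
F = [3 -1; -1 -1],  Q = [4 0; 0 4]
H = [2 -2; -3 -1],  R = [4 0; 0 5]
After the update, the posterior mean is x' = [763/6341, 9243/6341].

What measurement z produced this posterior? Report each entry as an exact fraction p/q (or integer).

z = [-3, -2]

x̄ = F·x = [3, -1]
P̄ = F·P·Fᵀ + Q = [35 -5; -5 11]
S = H·P̄·Hᵀ + R = [228 -208; -208 301]
K = P̄·Hᵀ·S⁻¹ = [820/6341 -1540/6341; -2200/6341 -1436/6341]
x' − x̄ = [-18260/6341, 15584/6341] = K·y
y = (KᵀK)⁻¹·Kᵀ·(x' − x̄) = [-11, 6]
z = y + H·x̄ = [-11, 6] + [8, -8] = [-3, -2]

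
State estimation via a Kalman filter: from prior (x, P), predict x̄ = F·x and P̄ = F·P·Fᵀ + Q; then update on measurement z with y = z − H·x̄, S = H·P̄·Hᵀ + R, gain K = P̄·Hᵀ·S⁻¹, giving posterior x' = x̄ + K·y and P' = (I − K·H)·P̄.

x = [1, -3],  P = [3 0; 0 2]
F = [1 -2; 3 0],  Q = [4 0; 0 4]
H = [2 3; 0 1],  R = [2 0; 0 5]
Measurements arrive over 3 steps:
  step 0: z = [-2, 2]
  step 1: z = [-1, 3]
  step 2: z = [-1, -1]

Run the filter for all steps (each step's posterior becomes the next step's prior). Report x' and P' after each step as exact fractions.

step 0: x' = [318/427, -3944/3843], P' = [2022/427 -1270/427; -1270/427 7990/3843]
step 1: x' = [-743399/1279310, 113453/767586], P' = [1647661/639655 -598655/383793; -598655/383793 1327945/1151379]
step 2: x' = [1910713450/6502563279, -10732897832/19507689837], P' = [5577239410/2167521093 -10138456010/6502563279; -10138456010/6502563279 22497565210/19507689837]

step 0: x̄ = F·x = [7, 3]
step 0: P̄ = F·P·Fᵀ + Q = [15 9; 9 31]
step 0: y = z − H·x̄ = [-25, -1]
step 0: S = H·P̄·Hᵀ + R = [449 111; 111 36]
step 0: K = P̄·Hᵀ·S⁻¹ = [117/427 -254/427; 185/1281 1598/3843]
step 0: x' = x̄ + K·y = [318/427, -3944/3843]
step 0: P' = (I − K·H)·P̄ = [2022/427 -1270/427; -1270/427 7990/3843]
step 1: x̄ = F·x = [10750/3843, 954/427]
step 1: P̄ = F·P·Fᵀ + Q = [111250/3843 13686/427; 13686/427 19906/427]
step 1: y = z − H·x̄ = [-51101/3843, 327/427]
step 1: S = H·P̄·Hᵀ + R = [3543160/3843 87090/427; 87090/427 22041/427]
step 1: K = P̄·Hᵀ·S⁻¹ = [302047/1279310 -119731/383793; 43545/255862 265589/1151379]
step 1: x' = x̄ + K·y = [-743399/1279310, 113453/767586]
step 1: P' = (I − K·H)·P̄ = [1647661/639655 -598655/383793; -598655/383793 1327945/1151379]
step 2: x̄ = F·x = [-3364727/3837930, -2230197/1279310]
step 2: P̄ = F·P·Fᵀ + Q = [100334729/5756895 10929533/639655; 10929533/639655 17387569/639655]
step 2: y = z − H·x̄ = [22963297/3837930, 950887/1279310]
step 2: S = H·P̄·Hᵀ + R = [3001635359/5756895 74021773/639655; 74021773/639655 20585844/639655]
step 2: K = P̄·Hᵀ·S⁻¹ = [169337135/722507031 -2027691202/6502563279; 370108865/2167521093 4499513042/19507689837]
step 2: x' = x̄ + K·y = [1910713450/6502563279, -10732897832/19507689837]
step 2: P' = (I − K·H)·P̄ = [5577239410/2167521093 -10138456010/6502563279; -10138456010/6502563279 22497565210/19507689837]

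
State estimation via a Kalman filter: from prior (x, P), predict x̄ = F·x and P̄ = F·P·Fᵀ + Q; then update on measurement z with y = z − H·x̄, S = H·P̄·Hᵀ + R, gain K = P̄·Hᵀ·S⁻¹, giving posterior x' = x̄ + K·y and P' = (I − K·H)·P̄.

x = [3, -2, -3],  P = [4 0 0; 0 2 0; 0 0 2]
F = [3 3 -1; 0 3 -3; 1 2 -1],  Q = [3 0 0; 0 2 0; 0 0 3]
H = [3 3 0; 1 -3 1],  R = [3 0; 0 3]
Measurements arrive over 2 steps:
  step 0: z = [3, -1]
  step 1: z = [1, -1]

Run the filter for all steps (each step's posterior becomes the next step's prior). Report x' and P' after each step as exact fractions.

step 0: x' = [56838/85913, 30843/85913, -45974/85913], P' = [45810/85913 -26700/85913 -64833/85913; -26700/85913 36154/85913 73908/85913; -64833/85913 73908/85913 295533/85913]
step 1: x' = [28632359/298116128, 100029079/298116128, 85422095/298116128], P' = [147086781/298116128 -83063907/298116128 -204091611/298116128; -83063907/298116128 116546893/298116128 232704885/298116128; -204091611/298116128 232704885/298116128 951073725/298116128]

step 0: x̄ = F·x = [6, 3, 2]
step 0: P̄ = F·P·Fᵀ + Q = [59 24 26; 24 38 18; 26 18 17]
step 0: y = z − H·x̄ = [-24, 0]
step 0: S = H·P̄·Hᵀ + R = [1308 -177; -177 221]
step 0: K = P̄·Hᵀ·S⁻¹ = [19110/85913 20359/85913; 9454/85913 -20418/85913; 9075/85913 2992/85913]
step 0: x' = x̄ + K·y = [56838/85913, 30843/85913, -45974/85913]
step 0: P' = (I − K·H)·P̄ = [45810/85913 -26700/85913 -64833/85913; -26700/85913 36154/85913 73908/85913; -64833/85913 73908/85913 295533/85913]
step 1: x̄ = F·x = [309017/85913, 230451/85913, 164498/85913]
step 1: P̄ = F·P·Fᵀ + Q = [755898/85913 668286/85913 299379/85913; 668286/85913 1826665/85913 552750/85913; 299379/85913 552750/85913 470932/85913]
step 1: y = z − H·x̄ = [-1532491/85913, 131925/85913]
step 1: S = H·P̄·Hᵀ + R = [35529954/85913 -15625620/85913; -15625620/85913 11197096/85913]
step 1: K = P̄·Hᵀ·S⁻¹ = [32011437/149058064 64062297/298116128; 16741493/149058064 -66666567/298116128; 14306637/149058064 16289153/298116128]
step 1: x' = x̄ + K·y = [28632359/298116128, 100029079/298116128, 85422095/298116128]
step 1: P' = (I − K·H)·P̄ = [147086781/298116128 -83063907/298116128 -204091611/298116128; -83063907/298116128 116546893/298116128 232704885/298116128; -204091611/298116128 232704885/298116128 951073725/298116128]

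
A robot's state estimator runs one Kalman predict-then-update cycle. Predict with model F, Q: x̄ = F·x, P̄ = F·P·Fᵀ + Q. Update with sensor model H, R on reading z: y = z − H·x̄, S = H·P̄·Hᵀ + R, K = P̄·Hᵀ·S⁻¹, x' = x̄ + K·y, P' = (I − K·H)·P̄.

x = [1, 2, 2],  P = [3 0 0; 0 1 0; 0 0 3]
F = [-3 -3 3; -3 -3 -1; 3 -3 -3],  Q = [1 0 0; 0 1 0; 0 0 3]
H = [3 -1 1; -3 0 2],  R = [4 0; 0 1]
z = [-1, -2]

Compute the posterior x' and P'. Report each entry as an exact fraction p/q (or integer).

x' = [-24204/9077, -106156/9077, -91065/18154]
P' = [16520/9077 66153/9077 24183/9077; 66153/9077 298159/9077 98868/9077; 24183/9077 98868/9077 37644/9077]

x̄ = F·x = [-3, -11, -9]
P̄ = F·P·Fᵀ + Q = [64 27 -45; 27 40 -9; -45 -9 66]
y = z − H·x̄ = [6, 7]
S = H·P̄·Hᵀ + R = [272 -480; -480 1381]
K = P̄·Hᵀ·S⁻¹ = [3795/18154 -1194/9077; -208/9077 -723/9077; 11325/36308 2739/9077]
x' = x̄ + K·y = [-24204/9077, -106156/9077, -91065/18154]
P' = (I − K·H)·P̄ = [16520/9077 66153/9077 24183/9077; 66153/9077 298159/9077 98868/9077; 24183/9077 98868/9077 37644/9077]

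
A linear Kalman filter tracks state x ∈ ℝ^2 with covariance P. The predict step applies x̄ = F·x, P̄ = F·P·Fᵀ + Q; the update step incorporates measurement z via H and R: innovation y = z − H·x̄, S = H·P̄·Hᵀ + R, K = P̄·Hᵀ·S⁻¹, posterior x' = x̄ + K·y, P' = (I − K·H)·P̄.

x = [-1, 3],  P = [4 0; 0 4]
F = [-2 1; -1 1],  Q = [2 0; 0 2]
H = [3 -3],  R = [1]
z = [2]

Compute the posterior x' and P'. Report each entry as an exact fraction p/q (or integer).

x̄ = F·x = [5, 4]
P̄ = F·P·Fᵀ + Q = [22 12; 12 10]
y = z − H·x̄ = [-1]
S = H·P̄·Hᵀ + R = [73]
K = P̄·Hᵀ·S⁻¹ = [30/73; 6/73]
x' = x̄ + K·y = [335/73, 286/73]
P' = (I − K·H)·P̄ = [706/73 696/73; 696/73 694/73]

x' = [335/73, 286/73]
P' = [706/73 696/73; 696/73 694/73]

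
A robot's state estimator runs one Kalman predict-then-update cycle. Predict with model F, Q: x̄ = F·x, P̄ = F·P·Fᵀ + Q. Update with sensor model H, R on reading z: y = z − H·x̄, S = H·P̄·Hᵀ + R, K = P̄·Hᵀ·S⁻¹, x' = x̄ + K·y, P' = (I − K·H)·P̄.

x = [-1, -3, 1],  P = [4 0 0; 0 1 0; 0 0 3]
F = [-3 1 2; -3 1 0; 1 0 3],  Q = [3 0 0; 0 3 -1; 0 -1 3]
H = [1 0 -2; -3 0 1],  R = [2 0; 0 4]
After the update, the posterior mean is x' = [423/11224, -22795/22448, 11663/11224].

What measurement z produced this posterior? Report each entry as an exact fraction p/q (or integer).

z = [-2, 1]

x̄ = F·x = [2, 0, 2]
P̄ = F·P·Fᵀ + Q = [52 37 6; 37 40 -13; 6 -13 34]
S = H·P̄·Hᵀ + R = [166 -182; -182 470]
K = P̄·Hᵀ·S⁻¹ = [-2125/11224 -4405/11224; 3521/22448 -4559/22448; -6557/11224 -2157/11224]
x' − x̄ = [-22025/11224, -22795/22448, -10785/11224] = K·y
y = (KᵀK)⁻¹·Kᵀ·(x' − x̄) = [0, 5]
z = y + H·x̄ = [0, 5] + [-2, -4] = [-2, 1]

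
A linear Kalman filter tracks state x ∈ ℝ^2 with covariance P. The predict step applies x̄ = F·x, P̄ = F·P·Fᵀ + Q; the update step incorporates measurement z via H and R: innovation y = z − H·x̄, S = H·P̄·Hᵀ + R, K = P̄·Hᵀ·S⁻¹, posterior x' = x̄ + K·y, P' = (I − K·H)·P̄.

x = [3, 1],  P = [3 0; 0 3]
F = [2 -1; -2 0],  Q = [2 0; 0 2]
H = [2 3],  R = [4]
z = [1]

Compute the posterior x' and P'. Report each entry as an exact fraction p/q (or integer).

x' = [14/3, -3]
P' = [457/27 -34/3; -34/3 8]

x̄ = F·x = [5, -6]
P̄ = F·P·Fᵀ + Q = [17 -12; -12 14]
y = z − H·x̄ = [9]
S = H·P̄·Hᵀ + R = [54]
K = P̄·Hᵀ·S⁻¹ = [-1/27; 1/3]
x' = x̄ + K·y = [14/3, -3]
P' = (I − K·H)·P̄ = [457/27 -34/3; -34/3 8]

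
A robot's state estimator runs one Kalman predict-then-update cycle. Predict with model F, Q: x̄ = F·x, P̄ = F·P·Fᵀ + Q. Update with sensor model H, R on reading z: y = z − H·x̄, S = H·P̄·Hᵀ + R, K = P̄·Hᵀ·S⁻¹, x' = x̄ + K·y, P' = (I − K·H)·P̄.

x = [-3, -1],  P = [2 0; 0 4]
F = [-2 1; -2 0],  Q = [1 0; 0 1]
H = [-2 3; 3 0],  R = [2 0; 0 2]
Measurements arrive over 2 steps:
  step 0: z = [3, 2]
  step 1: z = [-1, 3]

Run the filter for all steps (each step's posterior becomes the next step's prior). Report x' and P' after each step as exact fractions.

step 0: x̄ = F·x = [5, 6]
step 0: P̄ = F·P·Fᵀ + Q = [13 8; 8 9]
step 0: y = z − H·x̄ = [-5, -13]
step 0: S = H·P̄·Hᵀ + R = [39 -6; -6 119]
step 0: K = P̄·Hᵀ·S⁻¹ = [-4/4605 503/1535; 1453/4605 334/1535]
step 0: x' = x̄ + K·y = [3428/4605, 7339/4605]
step 0: P' = (I − K·H)·P̄ = [1006/4605 668/4605; 668/4605 1414/4605]
step 1: x̄ = F·x = [161/1535, -6856/4605]
step 1: P̄ = F·P·Fᵀ + Q = [2457/1535 896/1535; 896/1535 8629/4605]
step 1: y = z − H·x̄ = [5643/1535, 4122/1535]
step 1: S = H·P̄·Hᵀ + R = [28033/1535 -6678/1535; -6678/1535 25183/1535]
step 1: K = P̄·Hᵀ·S⁻¹ = [-4452/430853 124929/430853; 123861/430853 78834/430853]
step 1: x' = x̄ + K·y = [364301/430853, 76727/1292559]
step 1: P' = (I − K·H)·P̄ = [83286/430853 52556/430853; 52556/430853 352834/1292559]

step 0: x' = [3428/4605, 7339/4605], P' = [1006/4605 668/4605; 668/4605 1414/4605]
step 1: x' = [364301/430853, 76727/1292559], P' = [83286/430853 52556/430853; 52556/430853 352834/1292559]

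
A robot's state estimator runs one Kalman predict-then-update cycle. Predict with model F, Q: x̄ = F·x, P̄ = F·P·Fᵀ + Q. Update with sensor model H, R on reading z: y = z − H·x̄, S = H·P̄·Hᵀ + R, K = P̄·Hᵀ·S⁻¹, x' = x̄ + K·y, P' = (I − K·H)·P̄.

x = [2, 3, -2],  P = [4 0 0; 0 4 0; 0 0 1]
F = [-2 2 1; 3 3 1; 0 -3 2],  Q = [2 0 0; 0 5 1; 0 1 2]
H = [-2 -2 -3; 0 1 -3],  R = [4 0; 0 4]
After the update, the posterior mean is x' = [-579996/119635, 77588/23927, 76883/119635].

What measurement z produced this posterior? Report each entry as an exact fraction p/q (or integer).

x̄ = F·x = [0, 13, -13]
P̄ = F·P·Fᵀ + Q = [35 1 -22; 1 78 -33; -22 -33 42]
S = H·P̄·Hᵀ + R = [182 -11; -11 658]
K = P̄·Hᵀ·S⁻¹ = [-3211/119635 12128/119635; -7375/23927 6313/23927; -12277/119635 -29114/119635]
x' − x̄ = [-579996/119635, -233463/23927, 1632138/119635] = K·y
y = (KᵀK)⁻¹·Kᵀ·(x' − x̄) = [-12, -51]
z = y + H·x̄ = [-12, -51] + [13, 52] = [1, 1]

z = [1, 1]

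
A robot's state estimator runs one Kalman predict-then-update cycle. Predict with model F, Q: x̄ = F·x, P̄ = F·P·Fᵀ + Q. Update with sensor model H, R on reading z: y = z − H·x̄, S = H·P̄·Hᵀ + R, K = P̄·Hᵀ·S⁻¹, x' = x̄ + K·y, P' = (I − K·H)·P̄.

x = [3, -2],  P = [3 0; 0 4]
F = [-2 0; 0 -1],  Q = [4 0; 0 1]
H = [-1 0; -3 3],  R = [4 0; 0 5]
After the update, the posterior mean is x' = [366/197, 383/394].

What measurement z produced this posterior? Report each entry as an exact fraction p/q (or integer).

z = [-3, -3]

x̄ = F·x = [-6, 2]
P̄ = F·P·Fᵀ + Q = [16 0; 0 5]
S = H·P̄·Hᵀ + R = [20 48; 48 194]
K = P̄·Hᵀ·S⁻¹ = [-100/197 -24/197; -90/197 75/394]
x' − x̄ = [1548/197, -405/394] = K·y
y = (KᵀK)⁻¹·Kᵀ·(x' − x̄) = [-9, -27]
z = y + H·x̄ = [-9, -27] + [6, 24] = [-3, -3]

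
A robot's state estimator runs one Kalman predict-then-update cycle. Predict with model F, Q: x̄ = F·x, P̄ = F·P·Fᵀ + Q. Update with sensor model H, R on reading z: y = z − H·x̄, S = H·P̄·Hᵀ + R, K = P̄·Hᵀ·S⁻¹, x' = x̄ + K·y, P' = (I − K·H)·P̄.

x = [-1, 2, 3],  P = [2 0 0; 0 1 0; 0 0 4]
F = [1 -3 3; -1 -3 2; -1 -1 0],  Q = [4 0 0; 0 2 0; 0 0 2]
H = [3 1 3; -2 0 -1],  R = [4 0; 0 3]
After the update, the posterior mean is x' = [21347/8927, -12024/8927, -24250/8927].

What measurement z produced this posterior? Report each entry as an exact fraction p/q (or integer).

x̄ = F·x = [2, 1, -1]
P̄ = F·P·Fᵀ + Q = [51 31 1; 31 29 5; 1 5 5]
S = H·P̄·Hᵀ + R = [771 -397; -397 216]
K = P̄·Hᵀ·S⁻¹ = [-499/8927 -5174/8927; 2993/8927 2732/8927; 2189/8927 3734/8927]
x' − x̄ = [3493/8927, -20951/8927, -15323/8927] = K·y
y = (KᵀK)⁻¹·Kᵀ·(x' − x̄) = [-7, 0]
z = y + H·x̄ = [-7, 0] + [4, -3] = [-3, -3]

z = [-3, -3]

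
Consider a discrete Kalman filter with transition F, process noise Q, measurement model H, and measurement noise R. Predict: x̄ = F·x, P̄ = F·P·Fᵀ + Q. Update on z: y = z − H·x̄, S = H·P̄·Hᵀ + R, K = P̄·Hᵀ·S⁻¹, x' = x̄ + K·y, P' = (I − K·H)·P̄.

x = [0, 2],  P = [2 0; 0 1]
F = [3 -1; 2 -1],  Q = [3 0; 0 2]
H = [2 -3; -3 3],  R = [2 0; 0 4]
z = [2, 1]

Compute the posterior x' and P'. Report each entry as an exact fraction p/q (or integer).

x' = [-847/305, -152/61]
P' = [4118/915 634/183; 634/183 514/183]

x̄ = F·x = [-2, -2]
P̄ = F·P·Fᵀ + Q = [22 13; 13 11]
y = z − H·x̄ = [0, 1]
S = H·P̄·Hᵀ + R = [33 -36; -36 67]
K = P̄·Hᵀ·S⁻¹ = [-637/915 -237/305; -137/183 -30/61]
x' = x̄ + K·y = [-847/305, -152/61]
P' = (I − K·H)·P̄ = [4118/915 634/183; 634/183 514/183]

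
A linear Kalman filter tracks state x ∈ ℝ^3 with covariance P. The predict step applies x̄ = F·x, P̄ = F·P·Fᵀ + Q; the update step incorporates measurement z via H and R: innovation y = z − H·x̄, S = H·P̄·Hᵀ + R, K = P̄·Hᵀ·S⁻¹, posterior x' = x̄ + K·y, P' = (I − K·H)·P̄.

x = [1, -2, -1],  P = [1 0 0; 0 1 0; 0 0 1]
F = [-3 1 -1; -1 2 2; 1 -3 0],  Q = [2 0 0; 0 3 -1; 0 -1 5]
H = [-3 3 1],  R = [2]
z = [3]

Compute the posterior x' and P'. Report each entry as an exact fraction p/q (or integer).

x̄ = F·x = [-4, -7, 7]
P̄ = F·P·Fᵀ + Q = [13 3 -6; 3 12 -8; -6 -8 15]
y = z − H·x̄ = [5]
S = H·P̄·Hᵀ + R = [176]
K = P̄·Hᵀ·S⁻¹ = [-9/44; 19/176; 9/176]
x' = x̄ + K·y = [-221/44, -1137/176, 1277/176]
P' = (I − K·H)·P̄ = [62/11 303/44 -183/44; 303/44 1751/176 -1579/176; -183/44 -1579/176 2559/176]

x' = [-221/44, -1137/176, 1277/176]
P' = [62/11 303/44 -183/44; 303/44 1751/176 -1579/176; -183/44 -1579/176 2559/176]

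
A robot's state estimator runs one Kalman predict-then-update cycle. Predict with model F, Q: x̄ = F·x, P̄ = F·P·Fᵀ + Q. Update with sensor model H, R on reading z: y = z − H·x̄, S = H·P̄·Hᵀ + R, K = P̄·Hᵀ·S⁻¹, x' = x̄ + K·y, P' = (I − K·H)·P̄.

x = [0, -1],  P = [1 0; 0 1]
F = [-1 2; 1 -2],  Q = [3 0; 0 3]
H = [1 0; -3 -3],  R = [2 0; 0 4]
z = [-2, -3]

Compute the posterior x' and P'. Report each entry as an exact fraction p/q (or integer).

x' = [-944/499, 1403/499]
P' = [766/499 -742/499; -742/499 922/499]

x̄ = F·x = [-2, 2]
P̄ = F·P·Fᵀ + Q = [8 -5; -5 8]
y = z − H·x̄ = [0, -3]
S = H·P̄·Hᵀ + R = [10 -9; -9 58]
K = P̄·Hᵀ·S⁻¹ = [383/499 -18/499; -371/499 -135/499]
x' = x̄ + K·y = [-944/499, 1403/499]
P' = (I − K·H)·P̄ = [766/499 -742/499; -742/499 922/499]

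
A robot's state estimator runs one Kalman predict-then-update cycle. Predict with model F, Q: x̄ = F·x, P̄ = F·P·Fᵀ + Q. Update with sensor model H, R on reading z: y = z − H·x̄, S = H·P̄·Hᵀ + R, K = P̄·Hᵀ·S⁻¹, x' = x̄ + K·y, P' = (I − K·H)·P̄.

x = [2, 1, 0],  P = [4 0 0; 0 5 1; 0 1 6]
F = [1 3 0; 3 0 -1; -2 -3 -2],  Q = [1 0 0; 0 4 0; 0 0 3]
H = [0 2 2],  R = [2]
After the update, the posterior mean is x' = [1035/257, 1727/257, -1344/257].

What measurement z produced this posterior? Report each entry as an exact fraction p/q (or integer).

z = [3]

x̄ = F·x = [5, 6, -7]
P̄ = F·P·Fᵀ + Q = [50 9 -59; 9 46 -9; -59 -9 100]
S = H·P̄·Hᵀ + R = [514]
K = P̄·Hᵀ·S⁻¹ = [-50/257; 37/257; 91/257]
x' − x̄ = [-250/257, 185/257, 455/257] = K·y
y = (KᵀK)⁻¹·Kᵀ·(x' − x̄) = [5]
z = y + H·x̄ = [5] + [-2] = [3]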